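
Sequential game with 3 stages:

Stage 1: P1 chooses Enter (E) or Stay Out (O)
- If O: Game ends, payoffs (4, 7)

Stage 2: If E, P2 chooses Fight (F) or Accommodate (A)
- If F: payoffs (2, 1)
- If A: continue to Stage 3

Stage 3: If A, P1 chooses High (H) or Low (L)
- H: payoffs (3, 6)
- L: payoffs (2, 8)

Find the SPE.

SPE: (O, A, H); Outcome (4, 7)

Work:
Stage 3: P1 chooses H (3 vs 2)
Stage 2: P2: F->1, A->6 (anticipating H). Choose A
Stage 1: P1: O->4, E->3 (anticipating A, H). Choose O
SPE path: O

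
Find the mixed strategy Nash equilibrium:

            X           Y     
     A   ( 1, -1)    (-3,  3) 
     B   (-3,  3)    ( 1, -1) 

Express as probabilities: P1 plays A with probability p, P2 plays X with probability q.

p = 0.5, q = 0.5

Work:
Find probabilities that make opponent indifferent:
P2 chooses q to make P1 indifferent between A and B
P1 chooses p to make P2 indifferent between X and Y
Mixed NE: P1 plays (A: 0.5, B: 0.5), P2 plays (X: 0.5, Y: 0.5)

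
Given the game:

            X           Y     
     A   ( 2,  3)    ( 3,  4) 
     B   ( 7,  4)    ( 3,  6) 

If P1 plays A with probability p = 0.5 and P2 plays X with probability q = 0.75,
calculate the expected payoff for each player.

E[P1] = 4.125, E[P2] = 3.875

Work:
E[P1] = p·q·π₁(A,X) + p·(1-q)·π₁(A,Y) + (1-p)·q·π₁(B,X) + (1-p)·(1-q)·π₁(B,Y)
= 0.5·0.75·2 + 0.5·0.25·3 + 0.5·0.75·7 + 0.5·0.25·3
= 4.125

E[P2] = 3.875 (similar calculation)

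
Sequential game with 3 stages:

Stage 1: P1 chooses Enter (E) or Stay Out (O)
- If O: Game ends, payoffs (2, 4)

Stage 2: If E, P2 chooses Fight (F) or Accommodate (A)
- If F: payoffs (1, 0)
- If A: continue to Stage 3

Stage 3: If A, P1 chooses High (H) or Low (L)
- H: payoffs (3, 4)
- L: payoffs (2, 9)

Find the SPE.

SPE: (E, A, H); Outcome (3, 4)

Work:
Stage 3: P1 chooses H (3 vs 2)
Stage 2: P2: F->0, A->4 (anticipating H). Choose A
Stage 1: P1: O->2, E->3 (anticipating A, H). Choose E
SPE path: E -> A -> H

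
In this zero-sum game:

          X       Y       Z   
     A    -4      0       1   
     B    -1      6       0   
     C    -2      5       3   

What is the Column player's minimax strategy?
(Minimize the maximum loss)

Column should play X, value = -1

Work:
Column player minimizes Row's maximum payoff:
Column X: max payoff to Row = -1
Column Y: max payoff to Row = 6
Column Z: max payoff to Row = 3
Minimum is -1, achieved by column X.
Minimax strategy: X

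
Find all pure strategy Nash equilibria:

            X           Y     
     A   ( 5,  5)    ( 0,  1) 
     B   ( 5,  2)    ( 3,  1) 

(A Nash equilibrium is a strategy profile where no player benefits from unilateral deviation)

Nash equilibrium: (A, X), (B, X)

Work:
Best responses:
  P1 vs X: payoffs [5, 5] → best response A/B (payoff 5)
  P1 vs Y: payoffs [0, 3] → best response B (payoff 3)
  P2 vs A: payoffs [5, 1] → best response X (payoff 5)
  P2 vs B: payoffs [2, 1] → best response X (payoff 2)
Mutual best responses: (A,X), (B,X) → Nash equilibria.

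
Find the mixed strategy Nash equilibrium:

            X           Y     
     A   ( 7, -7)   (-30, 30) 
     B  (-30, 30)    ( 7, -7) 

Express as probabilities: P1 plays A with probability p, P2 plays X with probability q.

p = 0.5, q = 0.5

Work:
Find probabilities that make opponent indifferent:
P2 chooses q to make P1 indifferent between A and B
P1 chooses p to make P2 indifferent between X and Y
Mixed NE: P1 plays (A: 0.5, B: 0.5), P2 plays (X: 0.5, Y: 0.5)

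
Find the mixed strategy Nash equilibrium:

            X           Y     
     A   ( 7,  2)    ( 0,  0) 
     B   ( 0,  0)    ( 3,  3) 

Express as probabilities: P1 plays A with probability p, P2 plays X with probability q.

p = 0.6, q = 0.3

Work:
Find probabilities that make opponent indifferent:
P2 chooses q to make P1 indifferent between A and B
P1 chooses p to make P2 indifferent between X and Y
Mixed NE: P1 plays (A: 0.6, B: 0.4), P2 plays (X: 0.3, Y: 0.7)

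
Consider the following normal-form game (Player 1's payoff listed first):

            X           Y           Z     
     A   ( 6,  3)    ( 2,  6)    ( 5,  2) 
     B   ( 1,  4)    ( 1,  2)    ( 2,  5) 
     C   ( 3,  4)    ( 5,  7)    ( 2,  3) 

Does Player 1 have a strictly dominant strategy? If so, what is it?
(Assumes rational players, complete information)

No strictly dominant strategy exists for Player 1

Work:
A strategy strictly dominates another if it gives a strictly higher payoff against every opponent action. Compare each pair of P1's strategies column-by-column:
  A vs B: [6 vs 1, 2 vs 1, 5 vs 2] → A strictly dominates B
  A vs C: [6 vs 3, 2 vs 5, 5 vs 2] → A does not strictly dominate C (column Y: 2 ≤ 5)
  B vs A: [1 vs 6, 1 vs 2, 2 vs 5] → B does not strictly dominate A (column X: 1 ≤ 6)
  B vs C: [1 vs 3, 1 vs 5, 2 vs 2] → B does not strictly dominate C (column X: 1 ≤ 3)
  C vs A: [3 vs 6, 5 vs 2, 2 vs 5] → C does not strictly dominate A (column X: 3 ≤ 6)
  C vs B: [3 vs 1, 5 vs 1, 2 vs 2] → C does not strictly dominate B (column Z: 2 ≤ 2)
No single strategy strictly dominates all others → no strictly dominant strategy.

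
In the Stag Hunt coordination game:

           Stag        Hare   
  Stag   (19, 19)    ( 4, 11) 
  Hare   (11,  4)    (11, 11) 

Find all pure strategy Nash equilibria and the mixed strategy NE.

Pure NE: (Stag, Stag) and (Hare, Hare); Mixed NE: p = 0.4667, q = 0.4667

Work:
Check pure NE:
(Stag, Stag): (19, 19) - no unilateral deviation beneficial
(Hare, Hare): (11, 11) - no unilateral deviation beneficial
Mixed NE: P1 plays Stag with p = 0.4667, P2 plays Stag with q = 0.4667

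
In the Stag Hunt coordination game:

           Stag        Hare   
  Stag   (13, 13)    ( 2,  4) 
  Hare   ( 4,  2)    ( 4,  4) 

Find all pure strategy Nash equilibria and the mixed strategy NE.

Pure NE: (Stag, Stag) and (Hare, Hare); Mixed NE: p = 0.1818, q = 0.1818

Work:
Check pure NE:
(Stag, Stag): (13, 13) - no unilateral deviation beneficial
(Hare, Hare): (4, 4) - no unilateral deviation beneficial
Mixed NE: P1 plays Stag with p = 0.1818, P2 plays Stag with q = 0.1818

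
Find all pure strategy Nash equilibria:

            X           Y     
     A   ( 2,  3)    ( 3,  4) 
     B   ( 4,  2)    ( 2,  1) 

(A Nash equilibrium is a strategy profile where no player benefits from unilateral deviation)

Nash equilibrium: (A, Y), (B, X)

Work:
Best responses:
  P1 vs X: payoffs [2, 4] → best response B (payoff 4)
  P1 vs Y: payoffs [3, 2] → best response A (payoff 3)
  P2 vs A: payoffs [3, 4] → best response Y (payoff 4)
  P2 vs B: payoffs [2, 1] → best response X (payoff 2)
Mutual best responses: (A,Y), (B,X) → Nash equilibria.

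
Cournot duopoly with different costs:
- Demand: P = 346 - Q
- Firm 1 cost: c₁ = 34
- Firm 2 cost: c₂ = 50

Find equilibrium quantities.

q₁* = 109.33, q₂* = 93.33

Work:
Reaction: q₁ = (346 - 34 - q₂)/2
Reaction: q₂ = (346 - 50 - q₁)/2
Solve simultaneously:
q₁* = (346 - 2×34 + 50)/3 = 109.33
q₂* = (346 - 2×50 + 34)/3 = 93.33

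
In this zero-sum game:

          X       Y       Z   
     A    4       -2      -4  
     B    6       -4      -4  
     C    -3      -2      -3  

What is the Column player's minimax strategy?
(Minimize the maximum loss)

Column should play Z, value = -3

Work:
Column player minimizes Row's maximum payoff:
Column X: max payoff to Row = 6
Column Y: max payoff to Row = -2
Column Z: max payoff to Row = -3
Minimum is -3, achieved by column Z.
Minimax strategy: Z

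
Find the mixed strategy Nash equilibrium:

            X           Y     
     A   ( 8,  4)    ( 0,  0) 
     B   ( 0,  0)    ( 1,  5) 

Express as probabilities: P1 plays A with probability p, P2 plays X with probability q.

p = 0.5556, q = 0.1111

Work:
Find probabilities that make opponent indifferent:
P2 chooses q to make P1 indifferent between A and B
P1 chooses p to make P2 indifferent between X and Y
Mixed NE: P1 plays (A: 0.5556, B: 0.4444), P2 plays (X: 0.1111, Y: 0.8889)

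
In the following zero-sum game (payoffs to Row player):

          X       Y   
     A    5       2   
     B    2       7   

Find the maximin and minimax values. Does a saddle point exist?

Maximin = 2, Minimax = 5, Saddle: False

Work:
Row minimums: [2, 2] → maximin = 2
Column maximums: [5, 7] → minimax = 5
No saddle point (maximin ≠ minimax). Mixed strategy needed.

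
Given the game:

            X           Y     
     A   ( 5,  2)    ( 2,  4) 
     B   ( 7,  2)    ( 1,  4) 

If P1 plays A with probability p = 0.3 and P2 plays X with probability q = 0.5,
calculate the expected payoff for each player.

E[P1] = 3.85, E[P2] = 3.0

Work:
E[P1] = p·q·π₁(A,X) + p·(1-q)·π₁(A,Y) + (1-p)·q·π₁(B,X) + (1-p)·(1-q)·π₁(B,Y)
= 0.3·0.5·5 + 0.3·0.5·2 + 0.7·0.5·7 + 0.7·0.5·1
= 3.85

E[P2] = 3.0 (similar calculation)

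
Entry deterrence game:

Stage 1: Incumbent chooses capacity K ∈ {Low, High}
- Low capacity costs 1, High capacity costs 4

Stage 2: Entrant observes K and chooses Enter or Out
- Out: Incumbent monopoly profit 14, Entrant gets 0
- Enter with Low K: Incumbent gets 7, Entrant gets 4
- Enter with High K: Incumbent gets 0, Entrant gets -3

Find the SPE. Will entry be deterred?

SPE: (High, Enter|Low, Out|High); Entry deterred. Incumbent net profit = 10

Work:
After Low K: Entrant enters (4 > 0)
After High K: Entrant stays out (-3 < 0)
Incumbent: Low → 7−1=6, High → 14−4=10
Incumbent chooses High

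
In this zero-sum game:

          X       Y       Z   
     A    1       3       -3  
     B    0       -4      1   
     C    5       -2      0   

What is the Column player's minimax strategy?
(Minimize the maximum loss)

Column should play Z, value = 1

Work:
Column player minimizes Row's maximum payoff:
Column X: max payoff to Row = 5
Column Y: max payoff to Row = 3
Column Z: max payoff to Row = 1
Minimum is 1, achieved by column Z.
Minimax strategy: Z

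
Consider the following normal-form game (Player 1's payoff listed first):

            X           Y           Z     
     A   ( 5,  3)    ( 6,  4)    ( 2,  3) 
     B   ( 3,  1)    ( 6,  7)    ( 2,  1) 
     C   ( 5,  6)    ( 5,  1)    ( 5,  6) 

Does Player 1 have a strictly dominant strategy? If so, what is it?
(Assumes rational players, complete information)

No strictly dominant strategy exists for Player 1

Work:
A strategy strictly dominates another if it gives a strictly higher payoff against every opponent action. Compare each pair of P1's strategies column-by-column:
  A vs B: [5 vs 3, 6 vs 6, 2 vs 2] → A does not strictly dominate B (column Y: 6 ≤ 6)
  A vs C: [5 vs 5, 6 vs 5, 2 vs 5] → A does not strictly dominate C (column X: 5 ≤ 5)
  B vs A: [3 vs 5, 6 vs 6, 2 vs 2] → B does not strictly dominate A (column X: 3 ≤ 5)
  B vs C: [3 vs 5, 6 vs 5, 2 vs 5] → B does not strictly dominate C (column X: 3 ≤ 5)
  C vs A: [5 vs 5, 5 vs 6, 5 vs 2] → C does not strictly dominate A (column X: 5 ≤ 5)
  C vs B: [5 vs 3, 5 vs 6, 5 vs 2] → C does not strictly dominate B (column Y: 5 ≤ 6)
No single strategy strictly dominates all others → no strictly dominant strategy.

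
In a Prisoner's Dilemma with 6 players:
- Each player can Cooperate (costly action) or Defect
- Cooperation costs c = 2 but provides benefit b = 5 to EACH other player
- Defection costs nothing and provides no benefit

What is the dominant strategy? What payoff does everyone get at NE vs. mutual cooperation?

Dominant: Defect; NE payoff = 0; Coop payoff = 23

Work:
Defect dominates (saves cost c = 2, benefit to others is external)
NE: All defect → everyone gets 0
If all cooperate: each receives (5)×5 - 2 = 23
Social dilemma: 23 > 0 but NE gives 0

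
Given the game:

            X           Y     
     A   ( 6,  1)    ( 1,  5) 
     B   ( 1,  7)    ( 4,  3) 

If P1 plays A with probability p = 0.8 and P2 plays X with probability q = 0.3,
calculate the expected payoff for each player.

E[P1] = 2.62, E[P2] = 3.88

Work:
E[P1] = p·q·π₁(A,X) + p·(1-q)·π₁(A,Y) + (1-p)·q·π₁(B,X) + (1-p)·(1-q)·π₁(B,Y)
= 0.8·0.3·6 + 0.8·0.7·1 + 0.2·0.3·1 + 0.2·0.7·4
= 2.62

E[P2] = 3.88 (similar calculation)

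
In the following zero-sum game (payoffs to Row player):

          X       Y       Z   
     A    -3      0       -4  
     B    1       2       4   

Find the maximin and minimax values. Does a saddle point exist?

Maximin = 1, Minimax = 1, Saddle: True

Work:
Row minimums: [-4, 1] → maximin = 1
Column maximums: [1, 2, 4] → minimax = 1
Saddle point exists! Game value = 1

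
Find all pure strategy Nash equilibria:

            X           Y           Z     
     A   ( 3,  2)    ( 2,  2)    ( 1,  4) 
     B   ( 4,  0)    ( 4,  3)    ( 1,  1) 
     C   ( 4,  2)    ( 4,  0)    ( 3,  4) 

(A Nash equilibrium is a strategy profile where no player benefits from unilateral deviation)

Nash equilibrium: (B, Y), (C, Z)

Work:
Best responses:
  P1 vs X: payoffs [3, 4, 4] → best response B/C (payoff 4)
  P1 vs Y: payoffs [2, 4, 4] → best response B/C (payoff 4)
  P1 vs Z: payoffs [1, 1, 3] → best response C (payoff 3)
  P2 vs A: payoffs [2, 2, 4] → best response Z (payoff 4)
  P2 vs B: payoffs [0, 3, 1] → best response Y (payoff 3)
  P2 vs C: payoffs [2, 0, 4] → best response Z (payoff 4)
Mutual best responses: (B,Y), (C,Z) → Nash equilibria.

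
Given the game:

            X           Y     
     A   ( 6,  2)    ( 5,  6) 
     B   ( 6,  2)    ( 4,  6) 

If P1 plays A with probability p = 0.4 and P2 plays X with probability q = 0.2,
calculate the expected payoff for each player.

E[P1] = 4.72, E[P2] = 5.2

Work:
E[P1] = p·q·π₁(A,X) + p·(1-q)·π₁(A,Y) + (1-p)·q·π₁(B,X) + (1-p)·(1-q)·π₁(B,Y)
= 0.4·0.2·6 + 0.4·0.8·5 + 0.6·0.2·6 + 0.6·0.8·4
= 4.72

E[P2] = 5.2 (similar calculation)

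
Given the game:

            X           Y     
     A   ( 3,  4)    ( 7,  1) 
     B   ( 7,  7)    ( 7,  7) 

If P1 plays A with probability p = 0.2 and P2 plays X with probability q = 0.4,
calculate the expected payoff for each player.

E[P1] = 6.68, E[P2] = 6.04

Work:
E[P1] = p·q·π₁(A,X) + p·(1-q)·π₁(A,Y) + (1-p)·q·π₁(B,X) + (1-p)·(1-q)·π₁(B,Y)
= 0.2·0.4·3 + 0.2·0.6·7 + 0.8·0.4·7 + 0.8·0.6·7
= 6.68

E[P2] = 6.04 (similar calculation)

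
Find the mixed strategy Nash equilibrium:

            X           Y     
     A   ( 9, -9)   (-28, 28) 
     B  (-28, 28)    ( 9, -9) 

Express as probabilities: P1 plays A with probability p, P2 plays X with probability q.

p = 0.5, q = 0.5

Work:
Find probabilities that make opponent indifferent:
P2 chooses q to make P1 indifferent between A and B
P1 chooses p to make P2 indifferent between X and Y
Mixed NE: P1 plays (A: 0.5, B: 0.5), P2 plays (X: 0.5, Y: 0.5)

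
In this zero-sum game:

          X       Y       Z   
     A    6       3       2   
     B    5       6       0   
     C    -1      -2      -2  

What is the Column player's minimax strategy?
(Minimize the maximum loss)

Column should play Z, value = 2

Work:
Column player minimizes Row's maximum payoff:
Column X: max payoff to Row = 6
Column Y: max payoff to Row = 6
Column Z: max payoff to Row = 2
Minimum is 2, achieved by column Z.
Minimax strategy: Z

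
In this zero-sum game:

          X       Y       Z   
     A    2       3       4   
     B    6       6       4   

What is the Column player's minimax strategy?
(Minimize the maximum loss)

Column should play Z, value = 4

Work:
Column player minimizes Row's maximum payoff:
Column X: max payoff to Row = 6
Column Y: max payoff to Row = 6
Column Z: max payoff to Row = 4
Minimum is 4, achieved by column Z.
Minimax strategy: Z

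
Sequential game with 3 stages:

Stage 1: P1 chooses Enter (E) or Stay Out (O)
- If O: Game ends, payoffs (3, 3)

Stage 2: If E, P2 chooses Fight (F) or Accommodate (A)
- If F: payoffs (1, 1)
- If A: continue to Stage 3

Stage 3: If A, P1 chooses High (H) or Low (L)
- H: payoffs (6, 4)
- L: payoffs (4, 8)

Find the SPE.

SPE: (E, A, H); Outcome (6, 4)

Work:
Stage 3: P1 chooses H (6 vs 4)
Stage 2: P2: F->1, A->4 (anticipating H). Choose A
Stage 1: P1: O->3, E->6 (anticipating A, H). Choose E
SPE path: E -> A -> H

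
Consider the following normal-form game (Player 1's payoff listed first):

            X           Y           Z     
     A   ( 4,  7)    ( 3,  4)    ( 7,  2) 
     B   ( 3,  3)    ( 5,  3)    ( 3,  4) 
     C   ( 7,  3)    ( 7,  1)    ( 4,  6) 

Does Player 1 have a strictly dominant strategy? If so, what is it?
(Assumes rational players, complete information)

No strictly dominant strategy exists for Player 1

Work:
A strategy strictly dominates another if it gives a strictly higher payoff against every opponent action. Compare each pair of P1's strategies column-by-column:
  A vs B: [4 vs 3, 3 vs 5, 7 vs 3] → A does not strictly dominate B (column Y: 3 ≤ 5)
  A vs C: [4 vs 7, 3 vs 7, 7 vs 4] → A does not strictly dominate C (column X: 4 ≤ 7)
  B vs A: [3 vs 4, 5 vs 3, 3 vs 7] → B does not strictly dominate A (column X: 3 ≤ 4)
  B vs C: [3 vs 7, 5 vs 7, 3 vs 4] → B does not strictly dominate C (column X: 3 ≤ 7)
  C vs A: [7 vs 4, 7 vs 3, 4 vs 7] → C does not strictly dominate A (column Z: 4 ≤ 7)
  C vs B: [7 vs 3, 7 vs 5, 4 vs 3] → C strictly dominates B
No single strategy strictly dominates all others → no strictly dominant strategy.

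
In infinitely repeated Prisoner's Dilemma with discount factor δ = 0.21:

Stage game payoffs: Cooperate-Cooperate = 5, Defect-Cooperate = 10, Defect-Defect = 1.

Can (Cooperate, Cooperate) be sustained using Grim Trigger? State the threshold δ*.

δ* = 0.5556; since δ = 0.21 < 0.5556, cooperation cannot be sustained

Work:
For Grim Trigger:
Cooperate forever: 5/(1-δ)
Defect then punished: 10 + 1·δ/(1-δ)
Need: 5/(1-δ) ≥ 10 + 1·δ/(1-δ)
Solving: δ ≥ (T-R)/(T-P) = (10-5)/(10-1) = 0.5556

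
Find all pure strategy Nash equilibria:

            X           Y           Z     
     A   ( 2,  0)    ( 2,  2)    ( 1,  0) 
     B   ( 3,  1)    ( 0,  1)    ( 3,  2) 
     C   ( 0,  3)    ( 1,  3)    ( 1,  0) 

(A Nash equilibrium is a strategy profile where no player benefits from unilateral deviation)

Nash equilibrium: (A, Y), (B, Z)

Work:
Best responses:
  P1 vs X: payoffs [2, 3, 0] → best response B (payoff 3)
  P1 vs Y: payoffs [2, 0, 1] → best response A (payoff 2)
  P1 vs Z: payoffs [1, 3, 1] → best response B (payoff 3)
  P2 vs A: payoffs [0, 2, 0] → best response Y (payoff 2)
  P2 vs B: payoffs [1, 1, 2] → best response Z (payoff 2)
  P2 vs C: payoffs [3, 3, 0] → best response X/Y (payoff 3)
Mutual best responses: (A,Y), (B,Z) → Nash equilibria.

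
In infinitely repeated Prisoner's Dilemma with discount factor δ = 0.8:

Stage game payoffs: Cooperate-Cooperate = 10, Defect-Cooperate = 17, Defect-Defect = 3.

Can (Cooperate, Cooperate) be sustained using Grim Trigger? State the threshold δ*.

δ* = 0.5; since δ = 0.8 ≥ 0.5, cooperation can be sustained

Work:
For Grim Trigger:
Cooperate forever: 10/(1-δ)
Defect then punished: 17 + 3·δ/(1-δ)
Need: 10/(1-δ) ≥ 17 + 3·δ/(1-δ)
Solving: δ ≥ (T-R)/(T-P) = (17-10)/(17-3) = 0.5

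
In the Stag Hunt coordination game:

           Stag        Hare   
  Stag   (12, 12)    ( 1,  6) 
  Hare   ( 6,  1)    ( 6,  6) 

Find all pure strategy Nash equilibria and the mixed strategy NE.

Pure NE: (Stag, Stag) and (Hare, Hare); Mixed NE: p = 0.4545, q = 0.4545

Work:
Check pure NE:
(Stag, Stag): (12, 12) - no unilateral deviation beneficial
(Hare, Hare): (6, 6) - no unilateral deviation beneficial
Mixed NE: P1 plays Stag with p = 0.4545, P2 plays Stag with q = 0.4545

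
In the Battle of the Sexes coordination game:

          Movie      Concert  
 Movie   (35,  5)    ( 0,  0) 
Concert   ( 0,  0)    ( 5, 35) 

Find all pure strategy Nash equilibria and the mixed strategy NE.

Pure NE: (Movie, Movie) and (Concert, Concert); Mixed NE: p = 0.875, q = 0.125

Work:
Check pure NE:
(Movie, Movie): (35, 5) - no unilateral deviation beneficial
(Concert, Concert): (5, 35) - no unilateral deviation beneficial
Mixed NE: P1 plays Movie with p = 0.875, P2 plays Movie with q = 0.125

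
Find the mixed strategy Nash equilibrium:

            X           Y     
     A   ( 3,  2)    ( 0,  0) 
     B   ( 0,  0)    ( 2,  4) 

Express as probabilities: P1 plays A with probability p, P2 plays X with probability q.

p = 0.6667, q = 0.4

Work:
Find probabilities that make opponent indifferent:
P2 chooses q to make P1 indifferent between A and B
P1 chooses p to make P2 indifferent between X and Y
Mixed NE: P1 plays (A: 0.6667, B: 0.3333), P2 plays (X: 0.4, Y: 0.6)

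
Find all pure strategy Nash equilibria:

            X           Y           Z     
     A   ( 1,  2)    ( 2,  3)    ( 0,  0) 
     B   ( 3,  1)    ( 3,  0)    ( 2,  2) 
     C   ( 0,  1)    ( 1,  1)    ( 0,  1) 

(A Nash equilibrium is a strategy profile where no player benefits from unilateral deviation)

Nash equilibrium: (B, Z)

Work:
Best responses:
  P1 vs X: payoffs [1, 3, 0] → best response B (payoff 3)
  P1 vs Y: payoffs [2, 3, 1] → best response B (payoff 3)
  P1 vs Z: payoffs [0, 2, 0] → best response B (payoff 2)
  P2 vs A: payoffs [2, 3, 0] → best response Y (payoff 3)
  P2 vs B: payoffs [1, 0, 2] → best response Z (payoff 2)
  P2 vs C: payoffs [1, 1, 1] → best response X/Y/Z (payoff 1)
Mutual best responses: (B,Z) → Nash equilibria.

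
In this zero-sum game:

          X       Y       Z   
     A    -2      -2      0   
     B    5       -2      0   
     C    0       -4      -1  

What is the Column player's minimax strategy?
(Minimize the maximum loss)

Column should play Y, value = -2

Work:
Column player minimizes Row's maximum payoff:
Column X: max payoff to Row = 5
Column Y: max payoff to Row = -2
Column Z: max payoff to Row = 0
Minimum is -2, achieved by column Y.
Minimax strategy: Y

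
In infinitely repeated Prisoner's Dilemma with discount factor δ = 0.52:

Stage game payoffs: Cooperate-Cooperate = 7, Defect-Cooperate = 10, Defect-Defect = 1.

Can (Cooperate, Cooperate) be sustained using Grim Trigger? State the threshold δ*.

δ* = 0.3333; since δ = 0.52 ≥ 0.3333, cooperation can be sustained

Work:
For Grim Trigger:
Cooperate forever: 7/(1-δ)
Defect then punished: 10 + 1·δ/(1-δ)
Need: 7/(1-δ) ≥ 10 + 1·δ/(1-δ)
Solving: δ ≥ (T-R)/(T-P) = (10-7)/(10-1) = 0.3333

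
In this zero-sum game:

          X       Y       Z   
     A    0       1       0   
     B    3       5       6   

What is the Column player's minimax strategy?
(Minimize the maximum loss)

Column should play X, value = 3

Work:
Column player minimizes Row's maximum payoff:
Column X: max payoff to Row = 3
Column Y: max payoff to Row = 5
Column Z: max payoff to Row = 6
Minimum is 3, achieved by column X.
Minimax strategy: X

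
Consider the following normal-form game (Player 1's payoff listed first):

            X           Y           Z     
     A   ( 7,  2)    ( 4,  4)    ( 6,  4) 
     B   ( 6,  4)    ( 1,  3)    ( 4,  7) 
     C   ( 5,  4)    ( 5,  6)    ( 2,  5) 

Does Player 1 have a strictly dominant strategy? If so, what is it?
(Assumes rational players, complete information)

No strictly dominant strategy exists for Player 1

Work:
A strategy strictly dominates another if it gives a strictly higher payoff against every opponent action. Compare each pair of P1's strategies column-by-column:
  A vs B: [7 vs 6, 4 vs 1, 6 vs 4] → A strictly dominates B
  A vs C: [7 vs 5, 4 vs 5, 6 vs 2] → A does not strictly dominate C (column Y: 4 ≤ 5)
  B vs A: [6 vs 7, 1 vs 4, 4 vs 6] → B does not strictly dominate A (column X: 6 ≤ 7)
  B vs C: [6 vs 5, 1 vs 5, 4 vs 2] → B does not strictly dominate C (column Y: 1 ≤ 5)
  C vs A: [5 vs 7, 5 vs 4, 2 vs 6] → C does not strictly dominate A (column X: 5 ≤ 7)
  C vs B: [5 vs 6, 5 vs 1, 2 vs 4] → C does not strictly dominate B (column X: 5 ≤ 6)
No single strategy strictly dominates all others → no strictly dominant strategy.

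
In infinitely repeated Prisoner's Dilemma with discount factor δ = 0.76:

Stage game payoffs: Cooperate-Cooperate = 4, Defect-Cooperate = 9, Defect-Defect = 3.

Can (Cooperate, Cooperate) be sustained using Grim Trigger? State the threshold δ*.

δ* = 0.8333; since δ = 0.76 < 0.8333, cooperation cannot be sustained

Work:
For Grim Trigger:
Cooperate forever: 4/(1-δ)
Defect then punished: 9 + 3·δ/(1-δ)
Need: 4/(1-δ) ≥ 9 + 3·δ/(1-δ)
Solving: δ ≥ (T-R)/(T-P) = (9-4)/(9-3) = 0.8333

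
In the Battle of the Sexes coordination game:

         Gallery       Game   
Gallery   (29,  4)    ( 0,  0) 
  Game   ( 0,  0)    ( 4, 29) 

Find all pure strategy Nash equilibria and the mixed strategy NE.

Pure NE: (Gallery, Gallery) and (Game, Game); Mixed NE: p = 0.8788, q = 0.1212

Work:
Check pure NE:
(Gallery, Gallery): (29, 4) - no unilateral deviation beneficial
(Game, Game): (4, 29) - no unilateral deviation beneficial
Mixed NE: P1 plays Gallery with p = 0.8788, P2 plays Gallery with q = 0.1212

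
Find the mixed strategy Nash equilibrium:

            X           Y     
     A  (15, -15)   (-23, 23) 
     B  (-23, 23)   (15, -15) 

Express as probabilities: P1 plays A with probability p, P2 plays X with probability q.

p = 0.5, q = 0.5

Work:
Find probabilities that make opponent indifferent:
P2 chooses q to make P1 indifferent between A and B
P1 chooses p to make P2 indifferent between X and Y
Mixed NE: P1 plays (A: 0.5, B: 0.5), P2 plays (X: 0.5, Y: 0.5)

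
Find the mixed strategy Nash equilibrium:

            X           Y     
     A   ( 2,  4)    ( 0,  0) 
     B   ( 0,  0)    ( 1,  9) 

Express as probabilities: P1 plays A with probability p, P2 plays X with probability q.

p = 0.6923, q = 0.3333

Work:
Find probabilities that make opponent indifferent:
P2 chooses q to make P1 indifferent between A and B
P1 chooses p to make P2 indifferent between X and Y
Mixed NE: P1 plays (A: 0.6923, B: 0.3077), P2 plays (X: 0.3333, Y: 0.6667)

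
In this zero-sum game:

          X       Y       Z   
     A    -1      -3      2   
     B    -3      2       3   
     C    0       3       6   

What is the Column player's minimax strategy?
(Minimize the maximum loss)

Column should play X, value = 0

Work:
Column player minimizes Row's maximum payoff:
Column X: max payoff to Row = 0
Column Y: max payoff to Row = 3
Column Z: max payoff to Row = 6
Minimum is 0, achieved by column X.
Minimax strategy: X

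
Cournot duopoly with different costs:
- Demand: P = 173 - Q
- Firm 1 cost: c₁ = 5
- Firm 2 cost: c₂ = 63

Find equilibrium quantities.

q₁* = 75.33, q₂* = 17.33

Work:
Reaction: q₁ = (173 - 5 - q₂)/2
Reaction: q₂ = (173 - 63 - q₁)/2
Solve simultaneously:
q₁* = (173 - 2×5 + 63)/3 = 75.33
q₂* = (173 - 2×63 + 5)/3 = 17.33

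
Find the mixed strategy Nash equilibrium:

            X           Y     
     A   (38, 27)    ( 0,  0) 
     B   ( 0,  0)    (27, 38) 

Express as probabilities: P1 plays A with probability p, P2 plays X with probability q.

p = 0.5846, q = 0.4154

Work:
Find probabilities that make opponent indifferent:
P2 chooses q to make P1 indifferent between A and B
P1 chooses p to make P2 indifferent between X and Y
Mixed NE: P1 plays (A: 0.5846, B: 0.4154), P2 plays (X: 0.4154, Y: 0.5846)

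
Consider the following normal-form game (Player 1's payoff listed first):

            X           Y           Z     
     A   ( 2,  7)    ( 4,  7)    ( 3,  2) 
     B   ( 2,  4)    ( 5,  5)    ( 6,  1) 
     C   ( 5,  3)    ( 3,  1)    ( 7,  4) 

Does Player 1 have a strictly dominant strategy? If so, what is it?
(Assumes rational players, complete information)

No strictly dominant strategy exists for Player 1

Work:
A strategy strictly dominates another if it gives a strictly higher payoff against every opponent action. Compare each pair of P1's strategies column-by-column:
  A vs B: [2 vs 2, 4 vs 5, 3 vs 6] → A does not strictly dominate B (column X: 2 ≤ 2)
  A vs C: [2 vs 5, 4 vs 3, 3 vs 7] → A does not strictly dominate C (column X: 2 ≤ 5)
  B vs A: [2 vs 2, 5 vs 4, 6 vs 3] → B does not strictly dominate A (column X: 2 ≤ 2)
  B vs C: [2 vs 5, 5 vs 3, 6 vs 7] → B does not strictly dominate C (column X: 2 ≤ 5)
  C vs A: [5 vs 2, 3 vs 4, 7 vs 3] → C does not strictly dominate A (column Y: 3 ≤ 4)
  C vs B: [5 vs 2, 3 vs 5, 7 vs 6] → C does not strictly dominate B (column Y: 3 ≤ 5)
No single strategy strictly dominates all others → no strictly dominant strategy.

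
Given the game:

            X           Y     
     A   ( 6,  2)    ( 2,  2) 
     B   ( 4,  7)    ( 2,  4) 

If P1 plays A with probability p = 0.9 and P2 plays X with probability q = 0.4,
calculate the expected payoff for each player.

E[P1] = 3.52, E[P2] = 2.32

Work:
E[P1] = p·q·π₁(A,X) + p·(1-q)·π₁(A,Y) + (1-p)·q·π₁(B,X) + (1-p)·(1-q)·π₁(B,Y)
= 0.9·0.4·6 + 0.9·0.6·2 + 0.1·0.4·4 + 0.1·0.6·2
= 3.52

E[P2] = 2.32 (similar calculation)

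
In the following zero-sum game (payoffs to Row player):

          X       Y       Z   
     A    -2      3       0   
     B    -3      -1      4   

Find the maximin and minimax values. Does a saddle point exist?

Maximin = -2, Minimax = -2, Saddle: True

Work:
Row minimums: [-2, -3] → maximin = -2
Column maximums: [-2, 3, 4] → minimax = -2
Saddle point exists! Game value = -2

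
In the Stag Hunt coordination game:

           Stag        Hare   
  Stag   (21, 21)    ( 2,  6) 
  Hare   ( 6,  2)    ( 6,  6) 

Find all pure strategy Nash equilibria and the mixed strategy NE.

Pure NE: (Stag, Stag) and (Hare, Hare); Mixed NE: p = 0.2105, q = 0.2105

Work:
Check pure NE:
(Stag, Stag): (21, 21) - no unilateral deviation beneficial
(Hare, Hare): (6, 6) - no unilateral deviation beneficial
Mixed NE: P1 plays Stag with p = 0.2105, P2 plays Stag with q = 0.2105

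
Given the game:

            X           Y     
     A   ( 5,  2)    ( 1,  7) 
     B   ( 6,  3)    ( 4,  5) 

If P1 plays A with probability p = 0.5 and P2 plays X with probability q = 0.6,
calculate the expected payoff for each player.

E[P1] = 4.3, E[P2] = 3.9

Work:
E[P1] = p·q·π₁(A,X) + p·(1-q)·π₁(A,Y) + (1-p)·q·π₁(B,X) + (1-p)·(1-q)·π₁(B,Y)
= 0.5·0.6·5 + 0.5·0.4·1 + 0.5·0.6·6 + 0.5·0.4·4
= 4.3

E[P2] = 3.9 (similar calculation)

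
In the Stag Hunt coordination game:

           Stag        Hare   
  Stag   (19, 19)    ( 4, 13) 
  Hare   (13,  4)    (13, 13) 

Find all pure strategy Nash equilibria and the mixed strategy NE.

Pure NE: (Stag, Stag) and (Hare, Hare); Mixed NE: p = 0.6, q = 0.6

Work:
Check pure NE:
(Stag, Stag): (19, 19) - no unilateral deviation beneficial
(Hare, Hare): (13, 13) - no unilateral deviation beneficial
Mixed NE: P1 plays Stag with p = 0.6, P2 plays Stag with q = 0.6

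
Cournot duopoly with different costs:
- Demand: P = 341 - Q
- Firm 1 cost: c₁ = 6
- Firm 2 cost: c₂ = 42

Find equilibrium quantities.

q₁* = 123.67, q₂* = 87.67

Work:
Reaction: q₁ = (341 - 6 - q₂)/2
Reaction: q₂ = (341 - 42 - q₁)/2
Solve simultaneously:
q₁* = (341 - 2×6 + 42)/3 = 123.67
q₂* = (341 - 2×42 + 6)/3 = 87.67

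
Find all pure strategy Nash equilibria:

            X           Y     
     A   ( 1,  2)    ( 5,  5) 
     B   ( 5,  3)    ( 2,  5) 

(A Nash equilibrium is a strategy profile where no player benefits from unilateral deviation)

Nash equilibrium: (A, Y)

Work:
Best responses:
  P1 vs X: payoffs [1, 5] → best response B (payoff 5)
  P1 vs Y: payoffs [5, 2] → best response A (payoff 5)
  P2 vs A: payoffs [2, 5] → best response Y (payoff 5)
  P2 vs B: payoffs [3, 5] → best response Y (payoff 5)
Mutual best responses: (A,Y) → Nash equilibria.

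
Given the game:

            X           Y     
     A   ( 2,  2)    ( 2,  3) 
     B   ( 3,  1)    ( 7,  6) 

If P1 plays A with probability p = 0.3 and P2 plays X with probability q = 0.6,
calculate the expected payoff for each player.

E[P1] = 3.82, E[P2] = 2.82

Work:
E[P1] = p·q·π₁(A,X) + p·(1-q)·π₁(A,Y) + (1-p)·q·π₁(B,X) + (1-p)·(1-q)·π₁(B,Y)
= 0.3·0.6·2 + 0.3·0.4·2 + 0.7·0.6·3 + 0.7·0.4·7
= 3.82

E[P2] = 2.82 (similar calculation)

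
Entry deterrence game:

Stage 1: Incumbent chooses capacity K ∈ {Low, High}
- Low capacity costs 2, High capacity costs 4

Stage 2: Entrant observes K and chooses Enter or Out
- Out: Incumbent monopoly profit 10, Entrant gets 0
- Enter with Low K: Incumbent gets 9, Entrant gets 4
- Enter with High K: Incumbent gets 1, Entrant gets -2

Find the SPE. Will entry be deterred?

SPE: (Low, Enter|Low, Out|High); Entry not deterred. Incumbent net profit = 7, Entrant gets 4

Work:
After Low K: Entrant enters (4 > 0)
After High K: Entrant stays out (-2 < 0)
Incumbent: Low → 9−2=7, High → 10−4=6
Incumbent chooses Low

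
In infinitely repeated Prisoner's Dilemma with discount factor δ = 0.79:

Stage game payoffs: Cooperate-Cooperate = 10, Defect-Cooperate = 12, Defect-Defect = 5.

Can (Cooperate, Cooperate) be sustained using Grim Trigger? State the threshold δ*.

δ* = 0.2857; since δ = 0.79 ≥ 0.2857, cooperation can be sustained

Work:
For Grim Trigger:
Cooperate forever: 10/(1-δ)
Defect then punished: 12 + 5·δ/(1-δ)
Need: 10/(1-δ) ≥ 12 + 5·δ/(1-δ)
Solving: δ ≥ (T-R)/(T-P) = (12-10)/(12-5) = 0.2857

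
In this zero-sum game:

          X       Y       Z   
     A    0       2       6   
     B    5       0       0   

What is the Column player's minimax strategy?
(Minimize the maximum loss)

Column should play Y, value = 2

Work:
Column player minimizes Row's maximum payoff:
Column X: max payoff to Row = 5
Column Y: max payoff to Row = 2
Column Z: max payoff to Row = 6
Minimum is 2, achieved by column Y.
Minimax strategy: Y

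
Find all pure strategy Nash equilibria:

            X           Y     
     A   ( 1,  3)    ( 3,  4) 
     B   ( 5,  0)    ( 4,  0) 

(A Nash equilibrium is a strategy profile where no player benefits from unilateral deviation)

Nash equilibrium: (B, X), (B, Y)

Work:
Best responses:
  P1 vs X: payoffs [1, 5] → best response B (payoff 5)
  P1 vs Y: payoffs [3, 4] → best response B (payoff 4)
  P2 vs A: payoffs [3, 4] → best response Y (payoff 4)
  P2 vs B: payoffs [0, 0] → best response X/Y (payoff 0)
Mutual best responses: (B,X), (B,Y) → Nash equilibria.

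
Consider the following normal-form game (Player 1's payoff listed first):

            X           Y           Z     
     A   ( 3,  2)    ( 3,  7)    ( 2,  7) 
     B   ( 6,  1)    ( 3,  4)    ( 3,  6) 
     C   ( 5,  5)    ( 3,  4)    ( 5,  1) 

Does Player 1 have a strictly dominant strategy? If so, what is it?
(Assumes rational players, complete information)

No strictly dominant strategy exists for Player 1

Work:
A strategy strictly dominates another if it gives a strictly higher payoff against every opponent action. Compare each pair of P1's strategies column-by-column:
  A vs B: [3 vs 6, 3 vs 3, 2 vs 3] → A does not strictly dominate B (column X: 3 ≤ 6)
  A vs C: [3 vs 5, 3 vs 3, 2 vs 5] → A does not strictly dominate C (column X: 3 ≤ 5)
  B vs A: [6 vs 3, 3 vs 3, 3 vs 2] → B does not strictly dominate A (column Y: 3 ≤ 3)
  B vs C: [6 vs 5, 3 vs 3, 3 vs 5] → B does not strictly dominate C (column Y: 3 ≤ 3)
  C vs A: [5 vs 3, 3 vs 3, 5 vs 2] → C does not strictly dominate A (column Y: 3 ≤ 3)
  C vs B: [5 vs 6, 3 vs 3, 5 vs 3] → C does not strictly dominate B (column X: 5 ≤ 6)
No single strategy strictly dominates all others → no strictly dominant strategy.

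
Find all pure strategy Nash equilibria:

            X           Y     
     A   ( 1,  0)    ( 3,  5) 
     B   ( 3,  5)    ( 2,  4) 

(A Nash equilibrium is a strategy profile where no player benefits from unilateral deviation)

Nash equilibrium: (A, Y), (B, X)

Work:
Best responses:
  P1 vs X: payoffs [1, 3] → best response B (payoff 3)
  P1 vs Y: payoffs [3, 2] → best response A (payoff 3)
  P2 vs A: payoffs [0, 5] → best response Y (payoff 5)
  P2 vs B: payoffs [5, 4] → best response X (payoff 5)
Mutual best responses: (A,Y), (B,X) → Nash equilibria.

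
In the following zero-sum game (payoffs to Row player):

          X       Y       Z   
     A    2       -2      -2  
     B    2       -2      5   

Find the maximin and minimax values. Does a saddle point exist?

Maximin = -2, Minimax = -2, Saddle: True

Work:
Row minimums: [-2, -2] → maximin = -2
Column maximums: [2, -2, 5] → minimax = -2
Saddle point exists! Game value = -2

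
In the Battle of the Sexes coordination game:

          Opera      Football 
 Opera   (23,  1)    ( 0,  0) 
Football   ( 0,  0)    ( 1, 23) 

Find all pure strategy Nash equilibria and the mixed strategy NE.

Pure NE: (Opera, Opera) and (Football, Football); Mixed NE: p = 0.9583, q = 0.0417

Work:
Check pure NE:
(Opera, Opera): (23, 1) - no unilateral deviation beneficial
(Football, Football): (1, 23) - no unilateral deviation beneficial
Mixed NE: P1 plays Opera with p = 0.9583, P2 plays Opera with q = 0.0417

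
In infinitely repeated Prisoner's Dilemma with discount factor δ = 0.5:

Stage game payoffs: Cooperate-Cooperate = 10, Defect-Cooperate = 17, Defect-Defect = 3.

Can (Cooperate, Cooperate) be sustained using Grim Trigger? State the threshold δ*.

δ* = 0.5; since δ = 0.5 ≥ 0.5, cooperation can be sustained

Work:
For Grim Trigger:
Cooperate forever: 10/(1-δ)
Defect then punished: 17 + 3·δ/(1-δ)
Need: 10/(1-δ) ≥ 17 + 3·δ/(1-δ)
Solving: δ ≥ (T-R)/(T-P) = (17-10)/(17-3) = 0.5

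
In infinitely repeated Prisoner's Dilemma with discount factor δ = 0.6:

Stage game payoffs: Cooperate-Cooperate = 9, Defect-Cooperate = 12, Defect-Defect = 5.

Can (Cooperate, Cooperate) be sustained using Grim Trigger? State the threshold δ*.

δ* = 0.4286; since δ = 0.6 ≥ 0.4286, cooperation can be sustained

Work:
For Grim Trigger:
Cooperate forever: 9/(1-δ)
Defect then punished: 12 + 5·δ/(1-δ)
Need: 9/(1-δ) ≥ 12 + 5·δ/(1-δ)
Solving: δ ≥ (T-R)/(T-P) = (12-9)/(12-5) = 0.4286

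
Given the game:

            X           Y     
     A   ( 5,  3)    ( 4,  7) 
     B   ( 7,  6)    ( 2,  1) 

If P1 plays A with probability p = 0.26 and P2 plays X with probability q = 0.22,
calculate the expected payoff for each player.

E[P1] = 3.3912, E[P2] = 3.1452

Work:
E[P1] = p·q·π₁(A,X) + p·(1-q)·π₁(A,Y) + (1-p)·q·π₁(B,X) + (1-p)·(1-q)·π₁(B,Y)
= 0.26·0.22·5 + 0.26·0.78·4 + 0.74·0.22·7 + 0.74·0.78·2
= 3.3912

E[P2] = 3.1452 (similar calculation)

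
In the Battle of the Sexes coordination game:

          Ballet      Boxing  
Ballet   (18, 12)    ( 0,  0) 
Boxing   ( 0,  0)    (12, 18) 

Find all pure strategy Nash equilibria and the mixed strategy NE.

Pure NE: (Ballet, Ballet) and (Boxing, Boxing); Mixed NE: p = 0.6, q = 0.4

Work:
Check pure NE:
(Ballet, Ballet): (18, 12) - no unilateral deviation beneficial
(Boxing, Boxing): (12, 18) - no unilateral deviation beneficial
Mixed NE: P1 plays Ballet with p = 0.6, P2 plays Ballet with q = 0.4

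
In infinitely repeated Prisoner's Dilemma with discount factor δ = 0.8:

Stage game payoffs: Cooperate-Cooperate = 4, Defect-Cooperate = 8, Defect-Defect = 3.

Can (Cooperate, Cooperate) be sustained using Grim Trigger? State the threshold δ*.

δ* = 0.8; since δ = 0.8 ≥ 0.8, cooperation can be sustained

Work:
For Grim Trigger:
Cooperate forever: 4/(1-δ)
Defect then punished: 8 + 3·δ/(1-δ)
Need: 4/(1-δ) ≥ 8 + 3·δ/(1-δ)
Solving: δ ≥ (T-R)/(T-P) = (8-4)/(8-3) = 0.8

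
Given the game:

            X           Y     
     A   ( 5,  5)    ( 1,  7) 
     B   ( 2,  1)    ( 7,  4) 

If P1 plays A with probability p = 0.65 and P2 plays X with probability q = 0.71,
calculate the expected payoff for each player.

E[P1] = 3.7035, E[P2] = 4.2815

Work:
E[P1] = p·q·π₁(A,X) + p·(1-q)·π₁(A,Y) + (1-p)·q·π₁(B,X) + (1-p)·(1-q)·π₁(B,Y)
= 0.65·0.71·5 + 0.65·0.29·1 + 0.35·0.71·2 + 0.35·0.29·7
= 3.7035

E[P2] = 4.2815 (similar calculation)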